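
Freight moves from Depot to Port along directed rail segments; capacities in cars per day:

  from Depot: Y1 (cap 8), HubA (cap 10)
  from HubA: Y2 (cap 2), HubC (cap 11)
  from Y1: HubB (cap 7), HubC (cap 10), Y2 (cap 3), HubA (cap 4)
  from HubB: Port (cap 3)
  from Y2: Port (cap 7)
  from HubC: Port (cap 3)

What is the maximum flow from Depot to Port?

Augment Depot→HubA→Y2→Port: bottleneck 2, flow now 2.
Augment Depot→HubA→HubC→Port: bottleneck 3, flow now 5.
Augment Depot→Y1→HubB→Port: bottleneck 3, flow now 8.
Augment Depot→Y1→Y2→Port: bottleneck 3, flow now 11.
No augmenting path remains; maximum flow = 11.
In the residual graph, reachable from Depot: {Depot, HubA, Y1, HubB, HubC}.
Min-cut edges: HubA→Y2 (2), Y1→Y2 (3), HubB→Port (3), HubC→Port (3); capacity 2 + 3 + 3 + 3 = 11.
This cut is saturated, so no flow can exceed 11.

11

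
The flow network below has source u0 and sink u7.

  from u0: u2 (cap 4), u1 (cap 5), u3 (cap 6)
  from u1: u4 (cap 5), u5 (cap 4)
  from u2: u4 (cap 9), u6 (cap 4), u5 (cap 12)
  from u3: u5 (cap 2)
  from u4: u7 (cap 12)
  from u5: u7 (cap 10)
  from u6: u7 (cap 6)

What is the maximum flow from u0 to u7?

11

Augment u0→u1→u4→u7: bottleneck 5, flow now 5.
Augment u0→u2→u4→u7: bottleneck 4, flow now 9.
Augment u0→u3→u5→u7: bottleneck 2, flow now 11.
No augmenting path remains; maximum flow = 11.
In the residual graph, reachable from u0: {u0, u3}.
Min-cut edges: u0→u1 (5), u0→u2 (4), u3→u5 (2); capacity 5 + 4 + 2 = 11.
This cut is saturated, so no flow can exceed 11.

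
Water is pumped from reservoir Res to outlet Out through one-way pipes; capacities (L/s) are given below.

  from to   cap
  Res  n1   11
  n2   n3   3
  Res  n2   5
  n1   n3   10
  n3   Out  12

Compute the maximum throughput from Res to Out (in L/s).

Augment Res→n1→n3→Out: bottleneck 10, flow now 10.
Augment Res→n2→n3→Out: bottleneck 2, flow now 12.
No augmenting path remains; maximum flow = 12.
In the residual graph, reachable from Res: {Res, n1, n2, n3}.
Min-cut edges: n3→Out (12); capacity 12 = 12.
This cut is saturated, so no flow can exceed 12.

12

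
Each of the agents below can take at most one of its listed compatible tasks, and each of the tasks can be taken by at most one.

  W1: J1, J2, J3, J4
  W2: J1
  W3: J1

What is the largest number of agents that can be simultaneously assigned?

Unit-capacity flow: source→left, listed edges, right→sink; max matching = max flow.
Augmenting path W1→J1 (+1); matched 1.
Augmenting path W2→J1→W1→J2 (+1); matched 2.
No augmenting path remains; maximum matching = 2.
König certificate: {W1, J1} is a vertex cover of size 2 (every listed pair touches it), so no matching can be larger.

2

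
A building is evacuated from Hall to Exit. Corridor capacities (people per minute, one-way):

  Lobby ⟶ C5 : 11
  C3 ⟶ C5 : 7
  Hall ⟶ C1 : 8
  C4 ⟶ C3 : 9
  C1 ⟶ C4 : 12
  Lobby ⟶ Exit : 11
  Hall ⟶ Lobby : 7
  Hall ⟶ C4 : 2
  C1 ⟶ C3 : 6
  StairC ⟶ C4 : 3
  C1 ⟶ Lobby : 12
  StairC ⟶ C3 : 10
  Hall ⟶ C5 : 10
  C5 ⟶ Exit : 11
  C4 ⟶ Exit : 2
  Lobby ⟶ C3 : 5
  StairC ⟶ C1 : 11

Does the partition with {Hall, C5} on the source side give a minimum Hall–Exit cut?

No — its capacity is 28, but the minimum cut has capacity 24.

Given cut capacity: 8 + 2 + 7 + 11 = 28.
Augment Hall→C4→Exit: bottleneck 2, flow now 2.
Augment Hall→Lobby→Exit: bottleneck 7, flow now 9.
Augment Hall→C5→Exit: bottleneck 10, flow now 19.
Augment Hall→C1→Lobby→Exit: bottleneck 4, flow now 23.
Augment Hall→C1→Lobby→C5→Exit: bottleneck 1, flow now 24.
No augmenting path remains; maximum flow = 24.
In the residual graph, reachable from Hall: {Hall, C1, C4, Lobby, C3, C5}.
Min-cut edges: C4→Exit (2), Lobby→Exit (11), C5→Exit (11); capacity 2 + 11 + 11 = 24.
Cut capacity 28 exceeds the max flow 24, so it is not minimum.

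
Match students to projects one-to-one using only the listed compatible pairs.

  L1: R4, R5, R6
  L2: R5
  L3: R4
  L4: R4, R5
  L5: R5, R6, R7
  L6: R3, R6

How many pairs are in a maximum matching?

5

Unit-capacity flow: source→left, listed edges, right→sink; max matching = max flow.
Augmenting path L1→R4 (+1); matched 1.
Augmenting path L2→R5 (+1); matched 2.
Augmenting path L5→R6 (+1); matched 3.
Augmenting path L6→R3 (+1); matched 4.
Augmenting path L3→R4→L1→R6→L5→R7 (+1); matched 5.
No augmenting path remains; maximum matching = 5.
König certificate: {L1, L5, L6, R4, R5} is a vertex cover of size 5 (every listed pair touches it), so no matching can be larger.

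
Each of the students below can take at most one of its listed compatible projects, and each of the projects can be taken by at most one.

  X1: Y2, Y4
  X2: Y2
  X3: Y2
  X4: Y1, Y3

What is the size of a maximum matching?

Unit-capacity flow: source→left, listed edges, right→sink; max matching = max flow.
Augmenting path X1→Y2 (+1); matched 1.
Augmenting path X4→Y1 (+1); matched 2.
Augmenting path X2→Y2→X1→Y4 (+1); matched 3.
No augmenting path remains; maximum matching = 3.
König certificate: {X1, X4, Y2} is a vertex cover of size 3 (every listed pair touches it), so no matching can be larger.

3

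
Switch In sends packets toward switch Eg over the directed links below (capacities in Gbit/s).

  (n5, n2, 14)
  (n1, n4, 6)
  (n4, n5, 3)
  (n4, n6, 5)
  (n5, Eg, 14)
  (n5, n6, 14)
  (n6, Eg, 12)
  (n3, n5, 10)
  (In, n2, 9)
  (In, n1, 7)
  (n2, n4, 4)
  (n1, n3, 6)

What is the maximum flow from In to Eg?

Augment In→n1→n3→n5→Eg: bottleneck 6, flow now 6.
Augment In→n1→n4→n5→Eg: bottleneck 1, flow now 7.
Augment In→n2→n4→n5→Eg: bottleneck 2, flow now 9.
Augment In→n2→n4→n6→Eg: bottleneck 2, flow now 11.
No augmenting path remains; maximum flow = 11.
In the residual graph, reachable from In: {In, n2}.
Min-cut edges: In→n1 (7), n2→n4 (4); capacity 7 + 4 = 11.
This cut is saturated, so no flow can exceed 11.

11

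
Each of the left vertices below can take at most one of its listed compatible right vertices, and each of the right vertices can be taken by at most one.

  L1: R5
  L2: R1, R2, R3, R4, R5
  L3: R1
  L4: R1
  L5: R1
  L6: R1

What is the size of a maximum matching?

Unit-capacity flow: source→left, listed edges, right→sink; max matching = max flow.
Augmenting path L1→R5 (+1); matched 1.
Augmenting path L2→R1 (+1); matched 2.
Augmenting path L3→R1→L2→R2 (+1); matched 3.
No augmenting path remains; maximum matching = 3.
König certificate: {L1, L2, R1} is a vertex cover of size 3 (every listed pair touches it), so no matching can be larger.

3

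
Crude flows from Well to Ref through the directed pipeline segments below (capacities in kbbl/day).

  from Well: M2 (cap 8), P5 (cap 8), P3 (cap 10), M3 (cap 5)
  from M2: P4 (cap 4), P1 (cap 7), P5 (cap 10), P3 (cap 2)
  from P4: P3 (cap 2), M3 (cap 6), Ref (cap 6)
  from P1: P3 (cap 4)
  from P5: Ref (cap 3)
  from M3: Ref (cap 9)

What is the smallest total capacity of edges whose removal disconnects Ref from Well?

Augment Well→P5→Ref: bottleneck 3, flow now 3.
Augment Well→M3→Ref: bottleneck 5, flow now 8.
Augment Well→M2→P4→Ref: bottleneck 4, flow now 12.
No augmenting path remains; maximum flow = 12.
By max-flow min-cut, the minimum cut capacity equals the max flow.
In the residual graph, reachable from Well: {Well, M2, P1, P5, P3}.
Min-cut edges: Well→M3 (5), M2→P4 (4), P5→Ref (3); capacity 5 + 4 + 3 = 12.

12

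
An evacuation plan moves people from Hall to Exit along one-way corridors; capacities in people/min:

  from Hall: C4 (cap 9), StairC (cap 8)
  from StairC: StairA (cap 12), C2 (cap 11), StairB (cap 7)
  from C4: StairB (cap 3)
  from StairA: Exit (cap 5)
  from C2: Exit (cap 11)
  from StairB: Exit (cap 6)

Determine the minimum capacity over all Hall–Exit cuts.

11

Augment Hall→StairC→StairA→Exit: bottleneck 5, flow now 5.
Augment Hall→StairC→C2→Exit: bottleneck 3, flow now 8.
Augment Hall→C4→StairB→Exit: bottleneck 3, flow now 11.
No augmenting path remains; maximum flow = 11.
By max-flow min-cut, the minimum cut capacity equals the max flow.
In the residual graph, reachable from Hall: {Hall, C4}.
Min-cut edges: Hall→StairC (8), C4→StairB (3); capacity 8 + 3 = 11.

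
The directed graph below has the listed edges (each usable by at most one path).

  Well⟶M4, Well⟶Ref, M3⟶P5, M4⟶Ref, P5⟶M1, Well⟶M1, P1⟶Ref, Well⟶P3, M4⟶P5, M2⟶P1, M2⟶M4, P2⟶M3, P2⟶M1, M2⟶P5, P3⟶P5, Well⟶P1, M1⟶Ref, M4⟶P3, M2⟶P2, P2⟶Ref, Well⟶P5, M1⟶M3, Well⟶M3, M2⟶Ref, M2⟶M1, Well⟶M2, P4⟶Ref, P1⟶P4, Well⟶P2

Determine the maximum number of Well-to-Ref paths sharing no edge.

6

Assign every edge capacity 1; by Menger, the answer equals the max flow.
Path Well→Ref (+1); total 1.
Path Well→P2→Ref (+1); total 2.
Path Well→M2→Ref (+1); total 3.
Path Well→M1→Ref (+1); total 4.
Path Well→P1→Ref (+1); total 5.
Path Well→M4→Ref (+1); total 6.
No residual Well→Ref path; max flow = 6.
Certifying cut of size 6: {M1→Ref, Well→M2, Well→M4, Well→P1, Well→P2, Well→Ref}.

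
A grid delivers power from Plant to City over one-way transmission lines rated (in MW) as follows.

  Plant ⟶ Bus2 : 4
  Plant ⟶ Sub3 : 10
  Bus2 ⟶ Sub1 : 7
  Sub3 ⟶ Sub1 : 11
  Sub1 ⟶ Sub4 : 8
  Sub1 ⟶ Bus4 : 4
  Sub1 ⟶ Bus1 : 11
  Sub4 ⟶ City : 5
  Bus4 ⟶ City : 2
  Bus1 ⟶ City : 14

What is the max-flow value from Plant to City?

14

Augment Plant→Bus2→Sub1→Sub4→City: bottleneck 4, flow now 4.
Augment Plant→Sub3→Sub1→Sub4→City: bottleneck 1, flow now 5.
Augment Plant→Sub3→Sub1→Bus4→City: bottleneck 2, flow now 7.
Augment Plant→Sub3→Sub1→Bus1→City: bottleneck 7, flow now 14.
No augmenting path remains; maximum flow = 14.
In the residual graph, reachable from Plant: {Plant}.
Min-cut edges: Plant→Bus2 (4), Plant→Sub3 (10); capacity 4 + 10 = 14.
This cut is saturated, so no flow can exceed 14.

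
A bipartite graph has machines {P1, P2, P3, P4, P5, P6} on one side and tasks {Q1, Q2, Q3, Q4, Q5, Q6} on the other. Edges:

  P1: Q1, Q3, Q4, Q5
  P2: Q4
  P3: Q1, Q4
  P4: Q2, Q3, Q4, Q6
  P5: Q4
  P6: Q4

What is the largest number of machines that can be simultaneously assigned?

4

Unit-capacity flow: source→left, listed edges, right→sink; max matching = max flow.
Augmenting path P1→Q1 (+1); matched 1.
Augmenting path P2→Q4 (+1); matched 2.
Augmenting path P4→Q2 (+1); matched 3.
Augmenting path P3→Q1→P1→Q3 (+1); matched 4.
No augmenting path remains; maximum matching = 4.
König certificate: {P1, P3, P4, Q4} is a vertex cover of size 4 (every listed pair touches it), so no matching can be larger.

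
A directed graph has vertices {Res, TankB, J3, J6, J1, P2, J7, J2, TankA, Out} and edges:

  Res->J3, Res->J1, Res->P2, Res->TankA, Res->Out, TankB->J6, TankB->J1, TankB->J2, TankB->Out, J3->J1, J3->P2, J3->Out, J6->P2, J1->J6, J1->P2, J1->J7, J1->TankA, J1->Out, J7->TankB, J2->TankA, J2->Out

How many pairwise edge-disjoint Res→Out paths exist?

Assign every edge capacity 1; by Menger, the answer equals the max flow.
Path Res→Out (+1); total 1.
Path Res→J3→Out (+1); total 2.
Path Res→J1→Out (+1); total 3.
No residual Res→Out path; max flow = 3.
Certifying cut of size 3: {Res→J1, Res→J3, Res→Out}.

3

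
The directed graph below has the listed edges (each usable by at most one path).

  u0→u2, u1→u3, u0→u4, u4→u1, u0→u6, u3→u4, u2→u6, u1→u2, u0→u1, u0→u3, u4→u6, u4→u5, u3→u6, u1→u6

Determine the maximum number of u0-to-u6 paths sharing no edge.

Assign every edge capacity 1; by Menger, the answer equals the max flow.
Path u0→u6 (+1); total 1.
Path u0→u1→u6 (+1); total 2.
Path u0→u2→u6 (+1); total 3.
Path u0→u3→u6 (+1); total 4.
Path u0→u4→u6 (+1); total 5.
No residual u0→u6 path; max flow = 5.
Certifying cut of size 5: {u0→u1, u0→u2, u0→u3, u0→u4, u0→u6}.

5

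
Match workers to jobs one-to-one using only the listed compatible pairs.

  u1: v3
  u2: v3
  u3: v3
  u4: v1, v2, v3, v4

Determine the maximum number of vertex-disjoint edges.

Unit-capacity flow: source→left, listed edges, right→sink; max matching = max flow.
Augmenting path u1→v3 (+1); matched 1.
Augmenting path u4→v1 (+1); matched 2.
No augmenting path remains; maximum matching = 2.
König certificate: {u4, v3} is a vertex cover of size 2 (every listed pair touches it), so no matching can be larger.

2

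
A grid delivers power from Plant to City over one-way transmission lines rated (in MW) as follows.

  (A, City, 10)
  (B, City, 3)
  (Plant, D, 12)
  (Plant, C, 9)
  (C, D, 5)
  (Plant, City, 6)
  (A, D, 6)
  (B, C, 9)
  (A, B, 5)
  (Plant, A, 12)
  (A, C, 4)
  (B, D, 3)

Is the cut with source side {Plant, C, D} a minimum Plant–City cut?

Given cut capacity: 12 + 6 = 18.
Augment Plant→City: bottleneck 6, flow now 6.
Augment Plant→A→City: bottleneck 10, flow now 16.
Augment Plant→A→B→City: bottleneck 2, flow now 18.
No augmenting path remains; maximum flow = 18.
Cut capacity 18 equals the max flow, so it is a minimum cut.

Yes — it is a minimum cut (capacity 18).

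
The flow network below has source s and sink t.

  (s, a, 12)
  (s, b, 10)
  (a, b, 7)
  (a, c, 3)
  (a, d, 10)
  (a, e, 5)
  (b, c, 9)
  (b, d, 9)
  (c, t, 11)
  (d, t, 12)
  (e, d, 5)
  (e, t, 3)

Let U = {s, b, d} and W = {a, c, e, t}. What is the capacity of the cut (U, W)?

Edges leaving {s, b, d}: s→a (12), b→c (9), d→t (12).
Cut capacity = 12 + 9 + 12 = 33.

33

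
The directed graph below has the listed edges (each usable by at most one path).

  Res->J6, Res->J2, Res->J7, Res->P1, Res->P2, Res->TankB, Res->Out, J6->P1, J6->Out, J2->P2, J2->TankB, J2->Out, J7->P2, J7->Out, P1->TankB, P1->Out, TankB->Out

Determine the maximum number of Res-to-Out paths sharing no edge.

6

Assign every edge capacity 1; by Menger, the answer equals the max flow.
Path Res→Out (+1); total 1.
Path Res→J6→Out (+1); total 2.
Path Res→J2→Out (+1); total 3.
Path Res→J7→Out (+1); total 4.
Path Res→P1→Out (+1); total 5.
Path Res→TankB→Out (+1); total 6.
No residual Res→Out path; max flow = 6.
Certifying cut of size 6: {Res→J2, Res→J6, Res→J7, Res→Out, Res→P1, Res→TankB}.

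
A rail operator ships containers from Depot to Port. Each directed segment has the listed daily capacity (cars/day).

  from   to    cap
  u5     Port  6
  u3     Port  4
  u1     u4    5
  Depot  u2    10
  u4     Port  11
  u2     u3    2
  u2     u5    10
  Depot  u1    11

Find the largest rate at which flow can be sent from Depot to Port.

13

Augment Depot→u1→u4→Port: bottleneck 5, flow now 5.
Augment Depot→u2→u3→Port: bottleneck 2, flow now 7.
Augment Depot→u2→u5→Port: bottleneck 6, flow now 13.
No augmenting path remains; maximum flow = 13.
In the residual graph, reachable from Depot: {Depot, u1, u2, u5}.
Min-cut edges: u1→u4 (5), u2→u3 (2), u5→Port (6); capacity 5 + 2 + 6 = 13.
This cut is saturated, so no flow can exceed 13.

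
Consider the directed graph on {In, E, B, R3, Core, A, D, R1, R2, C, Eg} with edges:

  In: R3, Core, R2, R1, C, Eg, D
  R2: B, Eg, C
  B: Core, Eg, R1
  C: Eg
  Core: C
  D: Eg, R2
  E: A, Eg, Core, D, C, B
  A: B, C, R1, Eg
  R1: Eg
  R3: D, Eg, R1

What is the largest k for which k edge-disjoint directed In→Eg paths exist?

Assign every edge capacity 1; by Menger, the answer equals the max flow.
Path In→Eg (+1); total 1.
Path In→R3→Eg (+1); total 2.
Path In→D→Eg (+1); total 3.
Path In→R1→Eg (+1); total 4.
Path In→R2→Eg (+1); total 5.
Path In→C→Eg (+1); total 6.
No residual In→Eg path; max flow = 6.
Certifying cut of size 6: {C→Eg, In→D, In→Eg, In→R1, In→R2, In→R3}.

6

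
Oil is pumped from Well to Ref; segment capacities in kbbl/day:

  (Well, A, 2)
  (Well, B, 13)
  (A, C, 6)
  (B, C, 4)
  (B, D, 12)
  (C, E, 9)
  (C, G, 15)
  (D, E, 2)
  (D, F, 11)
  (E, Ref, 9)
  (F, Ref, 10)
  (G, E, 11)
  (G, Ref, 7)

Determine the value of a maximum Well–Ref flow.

Augment Well→A→C→E→Ref: bottleneck 2, flow now 2.
Augment Well→B→C→E→Ref: bottleneck 4, flow now 6.
Augment Well→B→D→E→Ref: bottleneck 2, flow now 8.
Augment Well→B→D→F→Ref: bottleneck 7, flow now 15.
No augmenting path remains; maximum flow = 15.
In the residual graph, reachable from Well: {Well}.
Min-cut edges: Well→A (2), Well→B (13); capacity 2 + 13 = 15.
This cut is saturated, so no flow can exceed 15.

15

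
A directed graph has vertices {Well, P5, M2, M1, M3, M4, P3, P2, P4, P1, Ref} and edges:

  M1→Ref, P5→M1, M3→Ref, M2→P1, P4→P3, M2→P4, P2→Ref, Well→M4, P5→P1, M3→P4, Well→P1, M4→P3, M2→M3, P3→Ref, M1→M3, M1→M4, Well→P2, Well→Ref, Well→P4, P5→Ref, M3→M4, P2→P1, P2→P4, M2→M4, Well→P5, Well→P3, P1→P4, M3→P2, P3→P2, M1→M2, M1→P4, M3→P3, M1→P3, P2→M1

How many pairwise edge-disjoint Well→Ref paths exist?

5

Assign every edge capacity 1; by Menger, the answer equals the max flow.
Path Well→Ref (+1); total 1.
Path Well→P5→Ref (+1); total 2.
Path Well→P3→Ref (+1); total 3.
Path Well→P2→Ref (+1); total 4.
Path Well→M4→P3→P2→M1→Ref (+1); total 5.
No residual Well→Ref path; max flow = 5.
Certifying cut of size 5: {P3→P2, P3→Ref, Well→P2, Well→P5, Well→Ref}.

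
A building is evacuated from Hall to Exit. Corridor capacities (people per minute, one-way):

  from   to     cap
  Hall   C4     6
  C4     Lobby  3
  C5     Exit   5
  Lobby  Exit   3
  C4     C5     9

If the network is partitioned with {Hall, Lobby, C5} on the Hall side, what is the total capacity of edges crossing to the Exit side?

14

Edges leaving {Hall, Lobby, C5}: Hall→C4 (6), Lobby→Exit (3), C5→Exit (5).
Cut capacity = 6 + 3 + 5 = 14.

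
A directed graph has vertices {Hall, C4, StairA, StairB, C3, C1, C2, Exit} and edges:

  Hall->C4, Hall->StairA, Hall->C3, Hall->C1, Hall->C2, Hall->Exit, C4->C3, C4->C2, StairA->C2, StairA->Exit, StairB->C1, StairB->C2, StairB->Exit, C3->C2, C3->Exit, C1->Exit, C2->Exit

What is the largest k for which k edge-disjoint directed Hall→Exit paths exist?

Assign every edge capacity 1; by Menger, the answer equals the max flow.
Path Hall→Exit (+1); total 1.
Path Hall→StairA→Exit (+1); total 2.
Path Hall→C3→Exit (+1); total 3.
Path Hall→C1→Exit (+1); total 4.
Path Hall→C2→Exit (+1); total 5.
No residual Hall→Exit path; max flow = 5.
Certifying cut of size 5: {C2→Exit, C3→Exit, Hall→C1, Hall→Exit, Hall→StairA}.

5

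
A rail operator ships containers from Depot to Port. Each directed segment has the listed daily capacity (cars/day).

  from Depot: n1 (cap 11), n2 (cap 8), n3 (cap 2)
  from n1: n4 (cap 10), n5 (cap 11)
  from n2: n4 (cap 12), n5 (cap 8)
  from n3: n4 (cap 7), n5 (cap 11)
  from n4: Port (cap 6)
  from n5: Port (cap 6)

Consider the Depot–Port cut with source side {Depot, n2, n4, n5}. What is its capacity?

25

Edges leaving {Depot, n2, n4, n5}: Depot→n1 (11), Depot→n3 (2), n4→Port (6), n5→Port (6).
Cut capacity = 11 + 2 + 6 + 6 = 25.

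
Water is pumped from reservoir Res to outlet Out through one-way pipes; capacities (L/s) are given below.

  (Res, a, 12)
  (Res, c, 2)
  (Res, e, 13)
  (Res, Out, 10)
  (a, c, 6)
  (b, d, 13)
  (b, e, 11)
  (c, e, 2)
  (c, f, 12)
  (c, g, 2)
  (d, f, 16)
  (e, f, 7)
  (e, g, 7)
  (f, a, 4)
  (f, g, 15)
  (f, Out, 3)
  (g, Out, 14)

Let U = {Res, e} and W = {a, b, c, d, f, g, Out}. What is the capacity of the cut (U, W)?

38

Edges leaving {Res, e}: Res→a (12), Res→c (2), Res→Out (10), e→f (7), e→g (7).
Cut capacity = 12 + 2 + 10 + 7 + 7 = 38.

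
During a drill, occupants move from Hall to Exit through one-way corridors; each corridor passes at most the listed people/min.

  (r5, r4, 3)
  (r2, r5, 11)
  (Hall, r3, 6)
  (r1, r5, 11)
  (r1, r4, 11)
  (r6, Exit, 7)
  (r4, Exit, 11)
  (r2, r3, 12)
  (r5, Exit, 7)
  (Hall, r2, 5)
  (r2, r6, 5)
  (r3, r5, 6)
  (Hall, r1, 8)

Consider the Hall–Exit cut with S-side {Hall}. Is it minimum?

Yes — it is a minimum cut (capacity 19).

Given cut capacity: 8 + 5 + 6 = 19.
Augment Hall→r1→r4→Exit: bottleneck 8, flow now 8.
Augment Hall→r2→r5→Exit: bottleneck 5, flow now 13.
Augment Hall→r3→r5→Exit: bottleneck 2, flow now 15.
Augment Hall→r3→r5→r4→Exit: bottleneck 3, flow now 18.
Augment Hall→r3→r5→r2→r6→Exit: bottleneck 1, flow now 19. (uses reverse residual edge)
No augmenting path remains; maximum flow = 19.
Cut capacity 19 equals the max flow, so it is a minimum cut.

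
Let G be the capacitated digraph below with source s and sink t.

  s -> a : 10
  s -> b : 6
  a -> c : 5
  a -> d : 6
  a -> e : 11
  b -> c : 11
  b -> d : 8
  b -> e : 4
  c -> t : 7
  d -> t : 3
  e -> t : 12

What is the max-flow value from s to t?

16

Augment s→a→c→t: bottleneck 5, flow now 5.
Augment s→a→d→t: bottleneck 3, flow now 8.
Augment s→a→e→t: bottleneck 2, flow now 10.
Augment s→b→c→t: bottleneck 2, flow now 12.
Augment s→b→e→t: bottleneck 4, flow now 16.
No augmenting path remains; maximum flow = 16.
In the residual graph, reachable from s: {s}.
Min-cut edges: s→a (10), s→b (6); capacity 10 + 6 = 16.
This cut is saturated, so no flow can exceed 16.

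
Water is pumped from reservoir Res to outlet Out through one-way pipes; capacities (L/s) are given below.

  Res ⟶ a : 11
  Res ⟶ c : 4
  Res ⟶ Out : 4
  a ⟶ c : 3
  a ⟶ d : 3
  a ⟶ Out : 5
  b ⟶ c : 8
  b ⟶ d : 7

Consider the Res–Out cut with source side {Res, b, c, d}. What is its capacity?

Edges leaving {Res, b, c, d}: Res→a (11), Res→Out (4).
Cut capacity = 11 + 4 = 15.

15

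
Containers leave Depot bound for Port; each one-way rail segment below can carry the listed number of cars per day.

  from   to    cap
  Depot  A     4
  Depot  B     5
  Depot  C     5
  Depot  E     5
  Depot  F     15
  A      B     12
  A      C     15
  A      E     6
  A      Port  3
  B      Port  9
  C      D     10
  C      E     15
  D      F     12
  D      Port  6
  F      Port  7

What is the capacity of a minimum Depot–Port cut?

Augment Depot→A→Port: bottleneck 3, flow now 3.
Augment Depot→B→Port: bottleneck 5, flow now 8.
Augment Depot→F→Port: bottleneck 7, flow now 15.
Augment Depot→A→B→Port: bottleneck 1, flow now 16.
Augment Depot→C→D→Port: bottleneck 5, flow now 21.
No augmenting path remains; maximum flow = 21.
By max-flow min-cut, the minimum cut capacity equals the max flow.
In the residual graph, reachable from Depot: {Depot, E, F}.
Min-cut edges: Depot→A (4), Depot→B (5), Depot→C (5), F→Port (7); capacity 4 + 5 + 5 + 7 = 21.

21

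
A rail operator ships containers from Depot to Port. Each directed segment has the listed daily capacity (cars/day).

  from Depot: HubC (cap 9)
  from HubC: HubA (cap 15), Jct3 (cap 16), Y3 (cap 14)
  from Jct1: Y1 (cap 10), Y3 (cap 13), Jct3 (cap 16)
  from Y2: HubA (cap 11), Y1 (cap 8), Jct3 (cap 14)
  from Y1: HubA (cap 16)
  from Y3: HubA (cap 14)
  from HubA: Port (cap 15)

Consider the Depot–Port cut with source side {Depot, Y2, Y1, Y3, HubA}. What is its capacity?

38

Edges leaving {Depot, Y2, Y1, Y3, HubA}: Depot→HubC (9), Y2→Jct3 (14), HubA→Port (15).
Cut capacity = 9 + 14 + 15 = 38.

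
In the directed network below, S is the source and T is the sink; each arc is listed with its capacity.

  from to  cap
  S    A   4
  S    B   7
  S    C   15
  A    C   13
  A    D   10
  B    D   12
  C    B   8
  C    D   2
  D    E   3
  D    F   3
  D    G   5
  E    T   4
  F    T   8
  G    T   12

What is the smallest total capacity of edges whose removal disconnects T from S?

Augment S→A→D→E→T: bottleneck 3, flow now 3.
Augment S→A→D→F→T: bottleneck 1, flow now 4.
Augment S→B→D→F→T: bottleneck 2, flow now 6.
Augment S→B→D→G→T: bottleneck 5, flow now 11.
No augmenting path remains; maximum flow = 11.
By max-flow min-cut, the minimum cut capacity equals the max flow.
In the residual graph, reachable from S: {S, A, B, C, D}.
Min-cut edges: D→E (3), D→F (3), D→G (5); capacity 3 + 3 + 5 = 11.

11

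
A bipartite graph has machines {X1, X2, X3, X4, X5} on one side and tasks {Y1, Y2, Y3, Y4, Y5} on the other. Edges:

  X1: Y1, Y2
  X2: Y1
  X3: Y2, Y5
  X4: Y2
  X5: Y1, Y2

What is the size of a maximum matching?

3

Unit-capacity flow: source→left, listed edges, right→sink; max matching = max flow.
Augmenting path X1→Y1 (+1); matched 1.
Augmenting path X3→Y2 (+1); matched 2.
Augmenting path X4→Y2→X3→Y5 (+1); matched 3.
No augmenting path remains; maximum matching = 3.
König certificate: {X3, Y1, Y2} is a vertex cover of size 3 (every listed pair touches it), so no matching can be larger.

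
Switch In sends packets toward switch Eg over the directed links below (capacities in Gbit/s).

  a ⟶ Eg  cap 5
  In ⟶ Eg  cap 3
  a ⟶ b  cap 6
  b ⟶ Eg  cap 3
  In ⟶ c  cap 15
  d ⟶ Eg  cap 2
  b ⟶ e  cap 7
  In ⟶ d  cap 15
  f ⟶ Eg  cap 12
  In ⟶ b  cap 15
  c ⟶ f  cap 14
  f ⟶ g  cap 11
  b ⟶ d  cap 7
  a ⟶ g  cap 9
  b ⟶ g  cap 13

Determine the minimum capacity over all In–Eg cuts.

Augment In→Eg: bottleneck 3, flow now 3.
Augment In→b→Eg: bottleneck 3, flow now 6.
Augment In→d→Eg: bottleneck 2, flow now 8.
Augment In→c→f→Eg: bottleneck 12, flow now 20.
No augmenting path remains; maximum flow = 20.
By max-flow min-cut, the minimum cut capacity equals the max flow.
In the residual graph, reachable from In: {In, b, c, d, e, f, g}.
Min-cut edges: In→Eg (3), b→Eg (3), d→Eg (2), f→Eg (12); capacity 3 + 3 + 2 + 12 = 20.

20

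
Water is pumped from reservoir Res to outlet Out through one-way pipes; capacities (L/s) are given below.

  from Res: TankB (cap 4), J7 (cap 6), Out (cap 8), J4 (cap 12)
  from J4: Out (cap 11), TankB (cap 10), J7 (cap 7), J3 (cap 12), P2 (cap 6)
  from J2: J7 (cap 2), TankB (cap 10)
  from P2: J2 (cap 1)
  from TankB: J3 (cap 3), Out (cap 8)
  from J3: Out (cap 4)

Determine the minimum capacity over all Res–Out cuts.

Augment Res→Out: bottleneck 8, flow now 8.
Augment Res→J4→Out: bottleneck 11, flow now 19.
Augment Res→TankB→Out: bottleneck 4, flow now 23.
Augment Res→J4→TankB→Out: bottleneck 1, flow now 24.
No augmenting path remains; maximum flow = 24.
By max-flow min-cut, the minimum cut capacity equals the max flow.
In the residual graph, reachable from Res: {Res, J7}.
Min-cut edges: Res→J4 (12), Res→TankB (4), Res→Out (8); capacity 12 + 4 + 8 = 24.

24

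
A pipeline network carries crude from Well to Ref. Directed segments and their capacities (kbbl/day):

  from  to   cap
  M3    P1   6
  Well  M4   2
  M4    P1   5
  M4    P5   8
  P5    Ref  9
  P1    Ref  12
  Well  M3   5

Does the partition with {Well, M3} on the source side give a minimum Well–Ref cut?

Given cut capacity: 2 + 6 = 8.
Augment Well→M4→P1→Ref: bottleneck 2, flow now 2.
Augment Well→M3→P1→Ref: bottleneck 5, flow now 7.
No augmenting path remains; maximum flow = 7.
In the residual graph, reachable from Well: {Well}.
Min-cut edges: Well→M4 (2), Well→M3 (5); capacity 2 + 5 = 7.
Cut capacity 8 exceeds the max flow 7, so it is not minimum.

No — its capacity is 8, but the minimum cut has capacity 7.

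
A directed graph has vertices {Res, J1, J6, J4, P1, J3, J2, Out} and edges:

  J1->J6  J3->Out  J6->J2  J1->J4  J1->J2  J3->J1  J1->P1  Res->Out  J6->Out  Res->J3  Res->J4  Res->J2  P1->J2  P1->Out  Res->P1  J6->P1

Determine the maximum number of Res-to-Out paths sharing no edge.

3

Assign every edge capacity 1; by Menger, the answer equals the max flow.
Path Res→Out (+1); total 1.
Path Res→P1→Out (+1); total 2.
Path Res→J3→Out (+1); total 3.
No residual Res→Out path; max flow = 3.
Certifying cut of size 3: {Res→J3, Res→Out, Res→P1}.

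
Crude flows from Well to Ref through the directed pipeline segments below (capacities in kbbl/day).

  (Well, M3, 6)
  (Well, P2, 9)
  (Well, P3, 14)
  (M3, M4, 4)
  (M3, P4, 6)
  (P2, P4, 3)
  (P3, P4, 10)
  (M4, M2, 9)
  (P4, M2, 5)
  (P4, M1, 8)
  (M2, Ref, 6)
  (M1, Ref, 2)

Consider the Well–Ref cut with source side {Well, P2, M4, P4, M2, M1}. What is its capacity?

Edges leaving {Well, P2, M4, P4, M2, M1}: Well→M3 (6), Well→P3 (14), M2→Ref (6), M1→Ref (2).
Cut capacity = 6 + 14 + 6 + 2 = 28.

28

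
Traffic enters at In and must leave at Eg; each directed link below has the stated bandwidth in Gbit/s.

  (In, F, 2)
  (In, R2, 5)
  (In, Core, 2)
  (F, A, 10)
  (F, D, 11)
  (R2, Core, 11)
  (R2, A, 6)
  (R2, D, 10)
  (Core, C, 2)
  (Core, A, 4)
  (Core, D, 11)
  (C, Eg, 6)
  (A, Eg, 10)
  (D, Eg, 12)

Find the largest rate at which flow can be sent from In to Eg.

9

Augment In→F→A→Eg: bottleneck 2, flow now 2.
Augment In→R2→A→Eg: bottleneck 5, flow now 7.
Augment In→Core→C→Eg: bottleneck 2, flow now 9.
No augmenting path remains; maximum flow = 9.
In the residual graph, reachable from In: {In}.
Min-cut edges: In→F (2), In→R2 (5), In→Core (2); capacity 2 + 5 + 2 = 9.
This cut is saturated, so no flow can exceed 9.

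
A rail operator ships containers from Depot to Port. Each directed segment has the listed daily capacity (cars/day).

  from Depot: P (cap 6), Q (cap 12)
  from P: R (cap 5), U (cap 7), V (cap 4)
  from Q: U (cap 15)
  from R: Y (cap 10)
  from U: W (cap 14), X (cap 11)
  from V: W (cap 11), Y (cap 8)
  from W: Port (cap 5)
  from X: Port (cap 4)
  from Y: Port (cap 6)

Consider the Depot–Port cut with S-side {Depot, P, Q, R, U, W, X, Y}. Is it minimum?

No — its capacity is 19, but the minimum cut has capacity 15.

Given cut capacity: 4 + 5 + 4 + 6 = 19.
Augment Depot→P→R→Y→Port: bottleneck 5, flow now 5.
Augment Depot→P→U→W→Port: bottleneck 1, flow now 6.
Augment Depot→Q→U→W→Port: bottleneck 4, flow now 10.
Augment Depot→Q→U→X→Port: bottleneck 4, flow now 14.
Augment Depot→Q→U→P→V→Y→Port: bottleneck 1, flow now 15. (uses reverse residual edge)
No augmenting path remains; maximum flow = 15.
In the residual graph, reachable from Depot: {Depot, Q, U, W, X}.
Min-cut edges: Depot→P (6), W→Port (5), X→Port (4); capacity 6 + 5 + 4 = 15.
Cut capacity 19 exceeds the max flow 15, so it is not minimum.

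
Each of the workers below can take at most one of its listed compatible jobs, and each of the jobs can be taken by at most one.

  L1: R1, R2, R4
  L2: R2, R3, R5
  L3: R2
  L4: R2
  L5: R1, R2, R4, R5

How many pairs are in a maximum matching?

4

Unit-capacity flow: source→left, listed edges, right→sink; max matching = max flow.
Augmenting path L1→R1 (+1); matched 1.
Augmenting path L2→R2 (+1); matched 2.
Augmenting path L5→R4 (+1); matched 3.
Augmenting path L3→R2→L2→R3 (+1); matched 4.
No augmenting path remains; maximum matching = 4.
König certificate: {L1, L2, L5, R2} is a vertex cover of size 4 (every listed pair touches it), so no matching can be larger.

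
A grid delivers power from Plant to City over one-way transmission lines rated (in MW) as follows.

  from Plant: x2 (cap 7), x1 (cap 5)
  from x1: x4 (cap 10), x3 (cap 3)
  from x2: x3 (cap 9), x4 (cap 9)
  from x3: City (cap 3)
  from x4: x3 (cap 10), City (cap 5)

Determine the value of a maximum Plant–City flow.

8

Augment Plant→x1→x3→City: bottleneck 3, flow now 3.
Augment Plant→x1→x4→City: bottleneck 2, flow now 5.
Augment Plant→x2→x4→City: bottleneck 3, flow now 8.
No augmenting path remains; maximum flow = 8.
In the residual graph, reachable from Plant: {Plant, x1, x2, x3, x4}.
Min-cut edges: x3→City (3), x4→City (5); capacity 3 + 5 = 8.
This cut is saturated, so no flow can exceed 8.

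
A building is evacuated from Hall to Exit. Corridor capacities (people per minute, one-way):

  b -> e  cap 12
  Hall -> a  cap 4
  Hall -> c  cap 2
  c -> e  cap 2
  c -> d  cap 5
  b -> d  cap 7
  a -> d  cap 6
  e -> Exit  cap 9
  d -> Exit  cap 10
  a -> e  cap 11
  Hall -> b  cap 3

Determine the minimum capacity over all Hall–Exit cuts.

Augment Hall→a→d→Exit: bottleneck 4, flow now 4.
Augment Hall→b→d→Exit: bottleneck 3, flow now 7.
Augment Hall→c→d→Exit: bottleneck 2, flow now 9.
No augmenting path remains; maximum flow = 9.
By max-flow min-cut, the minimum cut capacity equals the max flow.
In the residual graph, reachable from Hall: {Hall}.
Min-cut edges: Hall→a (4), Hall→b (3), Hall→c (2); capacity 4 + 3 + 2 = 9.

9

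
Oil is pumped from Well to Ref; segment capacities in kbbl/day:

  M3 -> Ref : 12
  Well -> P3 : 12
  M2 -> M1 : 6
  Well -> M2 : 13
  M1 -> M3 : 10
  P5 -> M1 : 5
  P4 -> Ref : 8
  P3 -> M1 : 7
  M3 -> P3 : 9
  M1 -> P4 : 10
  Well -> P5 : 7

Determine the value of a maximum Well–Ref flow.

Augment Well→P3→M1→M3→Ref: bottleneck 7, flow now 7.
Augment Well→P5→M1→M3→Ref: bottleneck 3, flow now 10.
Augment Well→P5→M1→P4→Ref: bottleneck 2, flow now 12.
Augment Well→M2→M1→P4→Ref: bottleneck 6, flow now 18.
No augmenting path remains; maximum flow = 18.
In the residual graph, reachable from Well: {Well, P3, P5, M2}.
Min-cut edges: P3→M1 (7), P5→M1 (5), M2→M1 (6); capacity 7 + 5 + 6 = 18.
This cut is saturated, so no flow can exceed 18.

18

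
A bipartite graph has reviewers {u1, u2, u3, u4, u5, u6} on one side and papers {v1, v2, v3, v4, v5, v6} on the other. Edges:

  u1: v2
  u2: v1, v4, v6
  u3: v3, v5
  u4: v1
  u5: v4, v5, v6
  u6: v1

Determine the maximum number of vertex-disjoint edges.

5

Unit-capacity flow: source→left, listed edges, right→sink; max matching = max flow.
Augmenting path u1→v2 (+1); matched 1.
Augmenting path u2→v1 (+1); matched 2.
Augmenting path u3→v3 (+1); matched 3.
Augmenting path u5→v4 (+1); matched 4.
Augmenting path u4→v1→u2→v6 (+1); matched 5.
No augmenting path remains; maximum matching = 5.
König certificate: {u1, u2, u3, u5, v1} is a vertex cover of size 5 (every listed pair touches it), so no matching can be larger.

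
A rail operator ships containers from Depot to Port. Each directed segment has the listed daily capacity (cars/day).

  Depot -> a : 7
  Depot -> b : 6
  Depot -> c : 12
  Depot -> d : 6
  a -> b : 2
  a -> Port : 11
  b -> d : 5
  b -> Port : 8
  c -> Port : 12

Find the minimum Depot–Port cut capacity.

25

Augment Depot→a→Port: bottleneck 7, flow now 7.
Augment Depot→b→Port: bottleneck 6, flow now 13.
Augment Depot→c→Port: bottleneck 12, flow now 25.
No augmenting path remains; maximum flow = 25.
By max-flow min-cut, the minimum cut capacity equals the max flow.
In the residual graph, reachable from Depot: {Depot, d}.
Min-cut edges: Depot→a (7), Depot→b (6), Depot→c (12); capacity 7 + 6 + 12 = 25.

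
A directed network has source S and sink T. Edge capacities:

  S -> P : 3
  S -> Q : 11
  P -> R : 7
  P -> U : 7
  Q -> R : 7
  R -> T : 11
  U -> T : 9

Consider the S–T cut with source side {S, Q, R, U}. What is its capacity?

23

Edges leaving {S, Q, R, U}: S→P (3), R→T (11), U→T (9).
Cut capacity = 3 + 11 + 9 = 23.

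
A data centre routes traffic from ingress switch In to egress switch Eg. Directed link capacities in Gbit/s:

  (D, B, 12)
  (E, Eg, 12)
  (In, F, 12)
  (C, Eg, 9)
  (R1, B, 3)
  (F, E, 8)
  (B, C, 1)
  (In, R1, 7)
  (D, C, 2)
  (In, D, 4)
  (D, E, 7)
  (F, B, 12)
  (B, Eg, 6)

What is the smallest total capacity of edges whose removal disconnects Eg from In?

19

Augment In→R1→B→Eg: bottleneck 3, flow now 3.
Augment In→F→E→Eg: bottleneck 8, flow now 11.
Augment In→F→B→Eg: bottleneck 3, flow now 14.
Augment In→D→C→Eg: bottleneck 2, flow now 16.
Augment In→D→E→Eg: bottleneck 2, flow now 18.
Augment In→F→B→C→Eg: bottleneck 1, flow now 19.
No augmenting path remains; maximum flow = 19.
By max-flow min-cut, the minimum cut capacity equals the max flow.
In the residual graph, reachable from In: {In, R1}.
Min-cut edges: In→F (12), In→D (4), R1→B (3); capacity 12 + 4 + 3 = 19.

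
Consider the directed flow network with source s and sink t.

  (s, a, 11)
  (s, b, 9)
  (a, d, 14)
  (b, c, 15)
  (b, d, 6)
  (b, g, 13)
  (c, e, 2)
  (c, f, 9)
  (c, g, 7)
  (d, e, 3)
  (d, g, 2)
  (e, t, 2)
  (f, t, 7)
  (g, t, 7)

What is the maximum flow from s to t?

13

Augment s→b→g→t: bottleneck 7, flow now 7.
Augment s→a→d→e→t: bottleneck 2, flow now 9.
Augment s→b→c→f→t: bottleneck 2, flow now 11.
Augment s→a→d→g→b→c→f→t: bottleneck 2, flow now 13. (uses reverse residual edge)
No augmenting path remains; maximum flow = 13.
In the residual graph, reachable from s: {s, a, d, e}.
Min-cut edges: s→b (9), d→g (2), e→t (2); capacity 9 + 2 + 2 = 13.
This cut is saturated, so no flow can exceed 13.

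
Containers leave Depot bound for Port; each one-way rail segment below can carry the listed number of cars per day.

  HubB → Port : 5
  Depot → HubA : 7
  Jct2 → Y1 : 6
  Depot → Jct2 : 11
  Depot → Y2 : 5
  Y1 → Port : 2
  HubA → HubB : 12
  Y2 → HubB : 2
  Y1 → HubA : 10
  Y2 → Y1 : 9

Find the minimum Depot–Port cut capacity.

Augment Depot→Y2→Y1→Port: bottleneck 2, flow now 2.
Augment Depot→Y2→HubB→Port: bottleneck 2, flow now 4.
Augment Depot→HubA→HubB→Port: bottleneck 3, flow now 7.
No augmenting path remains; maximum flow = 7.
By max-flow min-cut, the minimum cut capacity equals the max flow.
In the residual graph, reachable from Depot: {Depot, Y2, Jct2, HubA, Y1, HubB}.
Min-cut edges: Y1→Port (2), HubB→Port (5); capacity 2 + 5 = 7.

7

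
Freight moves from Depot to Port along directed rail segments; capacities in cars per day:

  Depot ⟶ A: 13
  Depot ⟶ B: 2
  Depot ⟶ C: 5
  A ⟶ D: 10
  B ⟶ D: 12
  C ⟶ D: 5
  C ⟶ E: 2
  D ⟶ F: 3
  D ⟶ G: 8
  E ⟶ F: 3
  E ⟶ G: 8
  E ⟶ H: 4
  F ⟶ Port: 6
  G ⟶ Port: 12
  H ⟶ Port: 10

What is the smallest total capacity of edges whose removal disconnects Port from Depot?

Augment Depot→A→D→F→Port: bottleneck 3, flow now 3.
Augment Depot→A→D→G→Port: bottleneck 7, flow now 10.
Augment Depot→B→D→G→Port: bottleneck 1, flow now 11.
Augment Depot→C→E→F→Port: bottleneck 2, flow now 13.
No augmenting path remains; maximum flow = 13.
By max-flow min-cut, the minimum cut capacity equals the max flow.
In the residual graph, reachable from Depot: {Depot, A, B, C, D}.
Min-cut edges: C→E (2), D→F (3), D→G (8); capacity 2 + 3 + 8 = 13.

13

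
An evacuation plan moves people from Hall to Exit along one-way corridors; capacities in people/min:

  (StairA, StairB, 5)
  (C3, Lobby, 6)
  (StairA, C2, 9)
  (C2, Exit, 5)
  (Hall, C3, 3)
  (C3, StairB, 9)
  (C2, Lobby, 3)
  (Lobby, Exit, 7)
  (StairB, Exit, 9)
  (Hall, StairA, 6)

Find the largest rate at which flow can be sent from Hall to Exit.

9

Augment Hall→C3→StairB→Exit: bottleneck 3, flow now 3.
Augment Hall→StairA→C2→Exit: bottleneck 5, flow now 8.
Augment Hall→StairA→StairB→Exit: bottleneck 1, flow now 9.
No augmenting path remains; maximum flow = 9.
In the residual graph, reachable from Hall: {Hall}.
Min-cut edges: Hall→C3 (3), Hall→StairA (6); capacity 3 + 6 = 9.
This cut is saturated, so no flow can exceed 9.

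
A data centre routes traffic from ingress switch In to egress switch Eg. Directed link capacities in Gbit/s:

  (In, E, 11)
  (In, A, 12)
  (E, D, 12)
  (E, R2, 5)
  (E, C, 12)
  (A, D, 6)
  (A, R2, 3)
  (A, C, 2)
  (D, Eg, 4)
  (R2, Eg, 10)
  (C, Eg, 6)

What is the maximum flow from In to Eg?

Augment In→E→D→Eg: bottleneck 4, flow now 4.
Augment In→E→R2→Eg: bottleneck 5, flow now 9.
Augment In→E→C→Eg: bottleneck 2, flow now 11.
Augment In→A→R2→Eg: bottleneck 3, flow now 14.
Augment In→A→C→Eg: bottleneck 2, flow now 16.
Augment In→A→D→E→C→Eg: bottleneck 2, flow now 18. (uses reverse residual edge)
No augmenting path remains; maximum flow = 18.
In the residual graph, reachable from In: {In, E, A, D, C}.
Min-cut edges: E→R2 (5), A→R2 (3), D→Eg (4), C→Eg (6); capacity 5 + 3 + 4 + 6 = 18.
This cut is saturated, so no flow can exceed 18.

18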